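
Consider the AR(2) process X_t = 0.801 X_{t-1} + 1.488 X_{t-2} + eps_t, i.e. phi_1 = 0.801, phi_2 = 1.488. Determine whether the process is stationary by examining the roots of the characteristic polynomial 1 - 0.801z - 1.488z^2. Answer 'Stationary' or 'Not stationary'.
\text{Not stationary}

The AR(p) characteristic polynomial is P(z) = 1 - 0.801z - 1.488z^2.
Stationarity requires all roots to lie outside the unit circle, i.e. |z| > 1 for every root.
Set 1 + (-0.801) z + (-1.488) z^2 = 0, i.e. a z^2 + b z + c = 0 with a = -1.488, b = -0.801, c = 1.
Discriminant D = b^2 - 4ac = (-0.801)^2 - 4*(-1.488)*1 = 0.641601 - (-5.952) = 6.593601.
D >= 0, so the roots are real: z = (-b +/- sqrt(D)) / (2a) = (0.801 +/- 2.567801) / (-2.976).
  z_1 = (0.801 + 2.567801) / (-2.976) = -1.132,   |z_1| = 1.132.
  z_2 = (0.801 - 2.567801) / (-2.976) = 0.5937,   |z_2| = 0.5937.
Moduli of all roots: 1.1320, 0.5937.
All moduli strictly greater than 1? No.
Verdict: Not stationary.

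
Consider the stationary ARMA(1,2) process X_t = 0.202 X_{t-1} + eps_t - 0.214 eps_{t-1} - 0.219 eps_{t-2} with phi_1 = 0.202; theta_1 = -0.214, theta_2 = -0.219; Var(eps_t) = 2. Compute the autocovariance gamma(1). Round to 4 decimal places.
\gamma(1) = 0.0020

Multiply the model equation by X_{t-k} and take expectations. With theta_0 = psi_0 = 1 and psi_j the MA(infinity) weights, this gives
  gamma(k) - sum_i phi_i gamma(k-i) = c_k,
  c_k = sigma^2 * sum_{j=k..q} theta_j psi_{j-k}   (c_k = 0 for k > q),
using gamma(-m) = gamma(m).
psi-weights needed (psi_j = theta_j + sum_i phi_i psi_{j-i}):
  psi_1 = theta_1 + phi_1 = -0.214 + (0.202) = -0.012
  psi_2 = theta_2 + phi_1 psi_1 = -0.219 + (0.202)(-0.012) = -0.221424
Right-hand sides:
  c_0 = sigma^2 (1 + theta_1 psi_1 + theta_2 psi_2) = 2 * (1 + (-0.214)(-0.012) + (-0.219)(-0.221424)) = 2 * 1.05106 = 2.10212
  c_1 = sigma^2 (theta_1 + theta_2 psi_1) = 2 * (-0.214 + (-0.219)(-0.012)) = -0.422744
  c_2 = sigma^2 theta_2 = 2 * (-0.219) = -0.438
Equations for k = 0 and k = 1 (AR order 1):
  gamma(0) = phi_1 gamma(1) + c_0
  gamma(1) = phi_1 gamma(0) + c_1
Substituting the second into the first: gamma(0) (1 - phi_1^2) = c_0 + phi_1 c_1, so
  gamma(0) = (c_0 + phi_1 c_1) / (1 - phi_1^2) = (2.10212 + (0.202)(-0.422744)) / (1 - (0.202)^2) = 2.016725 / 0.959196 = 2.102517.
  gamma(1) = phi_1 gamma(0) + c_1 = (0.202)(2.102517) + (-0.422744) = 0.001964.
Therefore gamma(1) = 0.0020 (to 4 decimal places).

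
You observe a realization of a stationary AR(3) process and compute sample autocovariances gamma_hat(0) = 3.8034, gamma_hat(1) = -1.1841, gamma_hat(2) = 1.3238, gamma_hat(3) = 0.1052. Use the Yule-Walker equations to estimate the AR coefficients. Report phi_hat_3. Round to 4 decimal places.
\hat\phi_{3} = 0.2310

The Yule-Walker equations for an AR(p) process read, in matrix form,
  Gamma_p phi = r_p,   with   (Gamma_p)_{ij} = gamma(|i - j|),
                       (r_p)_i = gamma(i),   i,j = 1..p.
Substitute the sample gammas (Toeplitz matrix and right-hand side of size 3):
  Gamma_p = [[3.8034, -1.1841, 1.3238], [-1.1841, 3.8034, -1.1841], [1.3238, -1.1841, 3.8034]]
  r_p     = [-1.1841, 1.3238, 0.1052]
Written out (R1..R3):
  (R1) 3.8034 phi_1 - 1.1841 phi_2 + 1.3238 phi_3 = -1.1841
  (R2) -1.1841 phi_1 + 3.8034 phi_2 - 1.1841 phi_3 = 1.3238
  (R3) 1.3238 phi_1 - 1.1841 phi_2 + 3.8034 phi_3 = 0.1052
Gaussian elimination:
  R2 <- R2 - (-1.1841/3.8034) R1 = R2 - (-0.311327) R1:  3.434758 phi_2 - 0.771966 phi_3 = 0.955158
  R3 <- R3 - (1.3238/3.8034) R1 = R3 - (0.348057) R1:  -0.771966 phi_2 + 3.342642 phi_3 = 0.517334
  R3 <- R3 - (-0.771966/3.434758) R2 = R3 - (-0.224751) R2:  3.169142 phi_3 = 0.732007
Back-substitution:
  phi_hat_3 = 0.732007 / 3.169142 = 0.23098
  phi_hat_2 = (0.955158 - (-0.771966)(0.23098)) / 3.434758 = 0.329999
  phi_hat_1 = (-1.1841 - (-1.1841)(0.329999) - (1.3238)(0.23098)) / 3.8034 = -0.288983
So phi_hat = [-0.2890, 0.3300, 0.2310].
Therefore phi_hat_3 = 0.2310.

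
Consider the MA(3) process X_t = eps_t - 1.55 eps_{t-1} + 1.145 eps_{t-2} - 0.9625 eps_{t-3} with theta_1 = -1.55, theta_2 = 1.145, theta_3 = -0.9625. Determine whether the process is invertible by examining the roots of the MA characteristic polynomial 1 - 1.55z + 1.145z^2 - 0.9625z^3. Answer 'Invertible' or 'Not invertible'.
\text{Not invertible}

The MA(q) characteristic polynomial is P(z) = 1 - 1.55z + 1.145z^2 - 0.9625z^3.
Invertibility requires all roots to lie outside the unit circle, i.e. |z| > 1 for every root.
Degree 3: look for a simple real root z0 first, then factor out (1 - z/z0) and solve the remaining quadratic.
Testing z0 = 0.8: P(0.8) = 1 + (-1.55)(0.8) + (1.145)(0.8)^2 + (-0.9625)(0.8)^3
  = 1 + (-1.24) + (0.7328) + (-0.4928) = 0.  So z_0 = 0.8 is a root, |z_0| = 0.8.
Divide out the factor (1 - 1.25 z) = (1 - z/z0) (since 1/z0 = 1.25):
  P(z) = (1 - 1.25 z)(1 + (-0.3) z + (0.77) z^2)
  [check: z-coef -0.3 - (1.25) = -1.55; z^2-coef 0.77 - (1.25)(-0.3) = 1.145; z^3-coef -(1.25)(0.77) = -0.9625.]
Remaining roots from the quadratic factor 1 + (-0.3) z + (0.77) z^2:
  Set 1 + (-0.3) z + (0.77) z^2 = 0, i.e. a z^2 + b z + c = 0 with a = 0.77, b = -0.3, c = 1.
  Discriminant D = b^2 - 4ac = (-0.3)^2 - 4*(0.77)*1 = 0.09 - (3.08) = -2.99.
  D < 0, so the roots are the complex-conjugate pair z = (-b +/- i sqrt(-D)) / (2a) = 0.1948 +/- 1.1228i.
  For a conjugate pair |z|^2 = z * conj(z) = (product of roots) = c/a = 1/(0.77) = 1.298701, so |z| = sqrt(1.298701) = 1.1396 for both roots.
Moduli of all roots: 0.8000, 1.1396, 1.1396.
All moduli strictly greater than 1? No.
Verdict: Not invertible.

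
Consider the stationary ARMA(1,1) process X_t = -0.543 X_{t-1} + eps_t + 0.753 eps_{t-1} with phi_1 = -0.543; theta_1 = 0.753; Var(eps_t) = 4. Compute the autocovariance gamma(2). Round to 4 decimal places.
\gamma(2) = -0.3824

Multiply the model equation by X_{t-k} and take expectations. With theta_0 = psi_0 = 1 and psi_j the MA(infinity) weights, this gives
  gamma(k) - sum_i phi_i gamma(k-i) = c_k,
  c_k = sigma^2 * sum_{j=k..q} theta_j psi_{j-k}   (c_k = 0 for k > q),
using gamma(-m) = gamma(m).
psi-weights needed (psi_j = theta_j + sum_i phi_i psi_{j-i}):
  psi_1 = theta_1 + phi_1 = 0.753 + (-0.543) = 0.21
Right-hand sides:
  c_0 = sigma^2 (1 + theta_1 psi_1) = 4 * (1 + (0.753)(0.21)) = 4 * 1.15813 = 4.63252
  c_1 = sigma^2 theta_1 = 4 * (0.753) = 3.012
  c_2 = 0
Equations for k = 0 and k = 1 (AR order 1):
  gamma(0) = phi_1 gamma(1) + c_0
  gamma(1) = phi_1 gamma(0) + c_1
Substituting the second into the first: gamma(0) (1 - phi_1^2) = c_0 + phi_1 c_1, so
  gamma(0) = (c_0 + phi_1 c_1) / (1 - phi_1^2) = (4.63252 + (-0.543)(3.012)) / (1 - (-0.543)^2) = 2.997004 / 0.705151 = 4.250159.
  gamma(1) = phi_1 gamma(0) + c_1 = (-0.543)(4.250159) + (3.012) = 0.704164.
For k = 2 (> q): gamma(2) = phi_1 gamma(1) = (-0.543)(0.704164) = -0.382361.
Therefore gamma(2) = -0.3824 (to 4 decimal places).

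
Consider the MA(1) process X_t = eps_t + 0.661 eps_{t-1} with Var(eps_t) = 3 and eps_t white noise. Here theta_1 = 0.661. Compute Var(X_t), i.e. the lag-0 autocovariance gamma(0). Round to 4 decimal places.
\gamma(0) = 4.3108

For an MA(q) process X_t = eps_t + sum_i theta_i eps_{t-i} with
Var(eps_t) = sigma^2, the variance is
  gamma(0) = sigma^2 * (1 + sum_i theta_i^2).
  sum_i theta_i^2 = (0.661)^2 = 0.436921.
  gamma(0) = 3 * (1 + 0.436921) = 3 * 1.436921 = 4.310763, which rounds to 4.3108.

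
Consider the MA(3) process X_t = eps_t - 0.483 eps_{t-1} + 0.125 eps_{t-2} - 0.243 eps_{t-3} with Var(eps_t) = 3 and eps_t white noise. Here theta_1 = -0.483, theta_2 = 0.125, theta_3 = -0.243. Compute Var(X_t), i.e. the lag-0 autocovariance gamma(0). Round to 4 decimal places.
\gamma(0) = 3.9239

For an MA(q) process X_t = eps_t + sum_i theta_i eps_{t-i} with
Var(eps_t) = sigma^2, the variance is
  gamma(0) = sigma^2 * (1 + sum_i theta_i^2).
  sum_i theta_i^2 = (-0.483)^2 + (0.125)^2 + (-0.243)^2 = 0.233289 + 0.015625 + 0.059049 = 0.307963.
  gamma(0) = 3 * (1 + 0.307963) = 3 * 1.307963 = 3.923889, which rounds to 3.9239.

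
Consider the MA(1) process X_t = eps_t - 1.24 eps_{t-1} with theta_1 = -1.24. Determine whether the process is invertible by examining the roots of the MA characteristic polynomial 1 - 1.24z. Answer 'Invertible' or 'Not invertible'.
\text{Not invertible}

The MA(q) characteristic polynomial is P(z) = 1 - 1.24z.
Invertibility requires all roots to lie outside the unit circle, i.e. |z| > 1 for every root.
This is linear in z: 1 + (-1.24) z = 0  =>  z = -1/(-1.24) = 0.806452,  |z| = 0.806452.
Moduli of all roots: 0.8065.
All moduli strictly greater than 1? No.
Verdict: Not invertible.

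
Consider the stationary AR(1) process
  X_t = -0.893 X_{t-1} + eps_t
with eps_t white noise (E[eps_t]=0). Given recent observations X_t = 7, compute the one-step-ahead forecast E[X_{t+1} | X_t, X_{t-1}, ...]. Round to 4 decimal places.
E[X_{t+1} \mid \mathcal F_t] = -6.2510

For an AR(p) model X_t = c + sum_i phi_i X_{t-i} + eps_t, the
one-step-ahead conditional mean is
  E[X_{t+1} | X_t, ...] = c + sum_i phi_i X_{t+1-i}.
Substitute known values:
  E[X_{t+1} | ...] = (-0.893) * (7)
                   = -6.2510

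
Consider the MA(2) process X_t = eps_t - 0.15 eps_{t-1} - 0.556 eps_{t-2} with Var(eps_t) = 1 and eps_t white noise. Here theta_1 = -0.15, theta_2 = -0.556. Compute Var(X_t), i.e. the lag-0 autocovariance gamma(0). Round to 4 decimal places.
\gamma(0) = 1.3316

For an MA(q) process X_t = eps_t + sum_i theta_i eps_{t-i} with
Var(eps_t) = sigma^2, the variance is
  gamma(0) = sigma^2 * (1 + sum_i theta_i^2).
  sum_i theta_i^2 = (-0.15)^2 + (-0.556)^2 = 0.0225 + 0.309136 = 0.331636.
  gamma(0) = 1 * (1 + 0.331636) = 1 * 1.331636 = 1.331636, which rounds to 1.3316.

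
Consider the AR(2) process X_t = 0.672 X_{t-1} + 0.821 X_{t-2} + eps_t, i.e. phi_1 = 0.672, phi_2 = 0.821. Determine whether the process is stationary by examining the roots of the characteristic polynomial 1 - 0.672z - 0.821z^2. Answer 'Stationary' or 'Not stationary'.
\text{Not stationary}

The AR(p) characteristic polynomial is P(z) = 1 - 0.672z - 0.821z^2.
Stationarity requires all roots to lie outside the unit circle, i.e. |z| > 1 for every root.
Set 1 + (-0.672) z + (-0.821) z^2 = 0, i.e. a z^2 + b z + c = 0 with a = -0.821, b = -0.672, c = 1.
Discriminant D = b^2 - 4ac = (-0.672)^2 - 4*(-0.821)*1 = 0.451584 - (-3.284) = 3.735584.
D >= 0, so the roots are real: z = (-b +/- sqrt(D)) / (2a) = (0.672 +/- 1.932766) / (-1.642).
  z_1 = (0.672 + 1.932766) / (-1.642) = -1.5863,   |z_1| = 1.5863.
  z_2 = (0.672 - 1.932766) / (-1.642) = 0.7678,   |z_2| = 0.7678.
Moduli of all roots: 1.5863, 0.7678.
All moduli strictly greater than 1? No.
Verdict: Not stationary.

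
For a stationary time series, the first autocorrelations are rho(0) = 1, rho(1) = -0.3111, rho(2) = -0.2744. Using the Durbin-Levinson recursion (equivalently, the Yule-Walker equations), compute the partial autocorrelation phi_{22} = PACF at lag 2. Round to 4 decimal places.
\phi_{22} = -0.4110

The PACF at lag k is phi_{kk}, the last component of the solution
to the Yule-Walker system G_k phi = r_k where
  (G_k)_{ij} = rho(|i - j|), (r_k)_i = rho(i), i,j = 1..k.
Equivalently, Durbin-Levinson gives phi_{kk} iteratively:
  phi_{11} = rho(1)
  phi_{kk} = [rho(k) - sum_{j=1..k-1} phi_{k-1,j} rho(k-j)]
            / [1 - sum_{j=1..k-1} phi_{k-1,j} rho(j)],
  phi_{k,j} = phi_{k-1,j} - phi_{kk} phi_{k-1,k-j},  j = 1..k-1.
Step k = 1:
  phi_11 = rho(1) = -0.3111.
Step k = 2:
  phi_22 = [rho(2) - phi_11 rho(1)] / [1 - phi_11 rho(1)] = [-0.2744 - (-0.3111)(-0.3111)] / [1 - (-0.3111)(-0.3111)]
         = -0.37118321 / 0.90321679 = -0.411.
Therefore phi_{22} = -0.4110.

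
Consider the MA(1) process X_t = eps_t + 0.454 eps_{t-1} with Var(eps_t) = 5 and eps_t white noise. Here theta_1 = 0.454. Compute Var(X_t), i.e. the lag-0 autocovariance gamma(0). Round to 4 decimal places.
\gamma(0) = 6.0306

For an MA(q) process X_t = eps_t + sum_i theta_i eps_{t-i} with
Var(eps_t) = sigma^2, the variance is
  gamma(0) = sigma^2 * (1 + sum_i theta_i^2).
  sum_i theta_i^2 = (0.454)^2 = 0.206116.
  gamma(0) = 5 * (1 + 0.206116) = 5 * 1.206116 = 6.03058, which rounds to 6.0306.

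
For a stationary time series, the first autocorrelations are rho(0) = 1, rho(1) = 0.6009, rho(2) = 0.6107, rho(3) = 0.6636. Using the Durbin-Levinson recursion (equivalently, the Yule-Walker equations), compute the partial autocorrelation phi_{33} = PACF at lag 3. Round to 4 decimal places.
\phi_{33} = 0.3791

The PACF at lag k is phi_{kk}, the last component of the solution
to the Yule-Walker system G_k phi = r_k where
  (G_k)_{ij} = rho(|i - j|), (r_k)_i = rho(i), i,j = 1..k.
Equivalently, Durbin-Levinson gives phi_{kk} iteratively:
  phi_{11} = rho(1)
  phi_{kk} = [rho(k) - sum_{j=1..k-1} phi_{k-1,j} rho(k-j)]
            / [1 - sum_{j=1..k-1} phi_{k-1,j} rho(j)],
  phi_{k,j} = phi_{k-1,j} - phi_{kk} phi_{k-1,k-j},  j = 1..k-1.
Step k = 1:
  phi_11 = rho(1) = 0.6009.
Step k = 2:
  phi_22 = [rho(2) - phi_11 rho(1)] / [1 - phi_11 rho(1)] = [0.6107 - (0.6009)(0.6009)] / [1 - (0.6009)(0.6009)]
         = 0.24961919 / 0.63891919 = 0.39069.
  Update: phi_21 = phi_11 - phi_22 phi_11 = 0.6009 - (0.39069)(0.6009) = 0.366135.
Step k = 3:
  phi_33 = [rho(3) - phi_21 rho(2) - phi_22 rho(1)] / [1 - phi_21 rho(1) - phi_22 rho(2)]
    numerator   = 0.6636 - (0.366135)(0.6107) - (0.39069)(0.6009) = 0.20523617
    denominator = 1 - (0.366135)(0.6009) - (0.39069)(0.6107) = 0.54139553
  phi_33 = 0.20523617 / 0.54139553 = 0.3791.
Therefore phi_{33} = 0.3791.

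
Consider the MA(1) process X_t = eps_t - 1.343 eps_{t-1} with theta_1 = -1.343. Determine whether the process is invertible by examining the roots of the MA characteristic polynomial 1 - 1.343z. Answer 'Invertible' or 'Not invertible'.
\text{Not invertible}

The MA(q) characteristic polynomial is P(z) = 1 - 1.343z.
Invertibility requires all roots to lie outside the unit circle, i.e. |z| > 1 for every root.
This is linear in z: 1 + (-1.343) z = 0  =>  z = -1/(-1.343) = 0.744602,  |z| = 0.744602.
Moduli of all roots: 0.7446.
All moduli strictly greater than 1? No.
Verdict: Not invertible.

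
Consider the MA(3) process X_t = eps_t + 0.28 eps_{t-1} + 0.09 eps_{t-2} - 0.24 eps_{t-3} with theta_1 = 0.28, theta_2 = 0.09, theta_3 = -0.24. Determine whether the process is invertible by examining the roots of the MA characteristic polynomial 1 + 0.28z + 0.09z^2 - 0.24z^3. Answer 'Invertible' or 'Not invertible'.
\text{Invertible}

The MA(q) characteristic polynomial is P(z) = 1 + 0.28z + 0.09z^2 - 0.24z^3.
Invertibility requires all roots to lie outside the unit circle, i.e. |z| > 1 for every root.
Degree 3: look for a simple real root z0 first, then factor out (1 - z/z0) and solve the remaining quadratic.
Testing z0 = 2: P(2) = 1 + (0.28)(2) + (0.09)(2)^2 + (-0.24)(2)^3
  = 1 + (0.56) + (0.36) + (-1.92) = 0.  So z_0 = 2 is a root, |z_0| = 2.
Divide out the factor (1 - 0.5 z) = (1 - z/z0) (since 1/z0 = 0.5):
  P(z) = (1 - 0.5 z)(1 + (0.78) z + (0.48) z^2)
  [check: z-coef 0.78 - (0.5) = 0.28; z^2-coef 0.48 - (0.5)(0.78) = 0.09; z^3-coef -(0.5)(0.48) = -0.24.]
Remaining roots from the quadratic factor 1 + (0.78) z + (0.48) z^2:
  Set 1 + (0.78) z + (0.48) z^2 = 0, i.e. a z^2 + b z + c = 0 with a = 0.48, b = 0.78, c = 1.
  Discriminant D = b^2 - 4ac = (0.78)^2 - 4*(0.48)*1 = 0.6084 - (1.92) = -1.3116.
  D < 0, so the roots are the complex-conjugate pair z = (-b +/- i sqrt(-D)) / (2a) = -0.8125 +/- 1.193i.
  For a conjugate pair |z|^2 = z * conj(z) = (product of roots) = c/a = 1/(0.48) = 2.083333, so |z| = sqrt(2.083333) = 1.4434 for both roots.
Moduli of all roots: 2.0000, 1.4434, 1.4434.
All moduli strictly greater than 1? Yes.
Verdict: Invertible.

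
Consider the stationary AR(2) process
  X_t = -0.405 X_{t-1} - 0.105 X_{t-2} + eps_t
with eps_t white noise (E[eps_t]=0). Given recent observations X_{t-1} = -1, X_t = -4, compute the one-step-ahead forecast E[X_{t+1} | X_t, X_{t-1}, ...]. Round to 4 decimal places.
E[X_{t+1} \mid \mathcal F_t] = 1.7250

For an AR(p) model X_t = c + sum_i phi_i X_{t-i} + eps_t, the
one-step-ahead conditional mean is
  E[X_{t+1} | X_t, ...] = c + sum_i phi_i X_{t+1-i}.
Substitute known values:
  E[X_{t+1} | ...] = (-0.405) * (-4) + (-0.105) * (-1)
                   = 1.7250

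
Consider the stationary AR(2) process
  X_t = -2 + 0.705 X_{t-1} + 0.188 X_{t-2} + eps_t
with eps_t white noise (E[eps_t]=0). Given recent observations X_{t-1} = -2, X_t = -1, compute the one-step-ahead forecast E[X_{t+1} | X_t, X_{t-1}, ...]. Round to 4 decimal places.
E[X_{t+1} \mid \mathcal F_t] = -3.0810

For an AR(p) model X_t = c + sum_i phi_i X_{t-i} + eps_t, the
one-step-ahead conditional mean is
  E[X_{t+1} | X_t, ...] = c + sum_i phi_i X_{t+1-i}.
Substitute known values:
  E[X_{t+1} | ...] = -2 + (0.705) * (-1) + (0.188) * (-2)
                   = -3.0810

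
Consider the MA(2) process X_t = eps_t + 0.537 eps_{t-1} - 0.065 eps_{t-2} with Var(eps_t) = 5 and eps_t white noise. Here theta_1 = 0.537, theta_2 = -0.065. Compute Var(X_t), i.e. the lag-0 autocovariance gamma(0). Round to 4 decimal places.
\gamma(0) = 6.4630

For an MA(q) process X_t = eps_t + sum_i theta_i eps_{t-i} with
Var(eps_t) = sigma^2, the variance is
  gamma(0) = sigma^2 * (1 + sum_i theta_i^2).
  sum_i theta_i^2 = (0.537)^2 + (-0.065)^2 = 0.288369 + 0.004225 = 0.292594.
  gamma(0) = 5 * (1 + 0.292594) = 5 * 1.292594 = 6.46297, which rounds to 6.4630.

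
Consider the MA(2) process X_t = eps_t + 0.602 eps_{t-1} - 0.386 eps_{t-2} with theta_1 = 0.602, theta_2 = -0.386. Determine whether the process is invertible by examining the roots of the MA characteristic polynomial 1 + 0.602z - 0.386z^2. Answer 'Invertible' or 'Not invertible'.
\text{Invertible}

The MA(q) characteristic polynomial is P(z) = 1 + 0.602z - 0.386z^2.
Invertibility requires all roots to lie outside the unit circle, i.e. |z| > 1 for every root.
Set 1 + (0.602) z + (-0.386) z^2 = 0, i.e. a z^2 + b z + c = 0 with a = -0.386, b = 0.602, c = 1.
Discriminant D = b^2 - 4ac = (0.602)^2 - 4*(-0.386)*1 = 0.362404 - (-1.544) = 1.906404.
D >= 0, so the roots are real: z = (-b +/- sqrt(D)) / (2a) = (-0.602 +/- 1.380726) / (-0.772).
  z_1 = (-0.602 + 1.380726) / (-0.772) = -1.0087,   |z_1| = 1.0087.
  z_2 = (-0.602 - 1.380726) / (-0.772) = 2.5683,   |z_2| = 2.5683.
Moduli of all roots: 1.0087, 2.5683.
All moduli strictly greater than 1? Yes.
Verdict: Invertible.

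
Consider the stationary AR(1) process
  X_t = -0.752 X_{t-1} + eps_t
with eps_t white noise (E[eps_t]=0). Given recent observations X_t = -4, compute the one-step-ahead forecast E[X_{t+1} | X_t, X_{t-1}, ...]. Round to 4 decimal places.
E[X_{t+1} \mid \mathcal F_t] = 3.0080

For an AR(p) model X_t = c + sum_i phi_i X_{t-i} + eps_t, the
one-step-ahead conditional mean is
  E[X_{t+1} | X_t, ...] = c + sum_i phi_i X_{t+1-i}.
Substitute known values:
  E[X_{t+1} | ...] = (-0.752) * (-4)
                   = 3.0080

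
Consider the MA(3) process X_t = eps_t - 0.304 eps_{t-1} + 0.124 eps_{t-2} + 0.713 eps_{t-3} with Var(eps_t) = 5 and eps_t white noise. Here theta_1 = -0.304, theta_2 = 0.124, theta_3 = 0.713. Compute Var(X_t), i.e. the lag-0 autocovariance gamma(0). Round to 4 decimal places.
\gamma(0) = 8.0808

For an MA(q) process X_t = eps_t + sum_i theta_i eps_{t-i} with
Var(eps_t) = sigma^2, the variance is
  gamma(0) = sigma^2 * (1 + sum_i theta_i^2).
  sum_i theta_i^2 = (-0.304)^2 + (0.124)^2 + (0.713)^2 = 0.092416 + 0.015376 + 0.508369 = 0.616161.
  gamma(0) = 5 * (1 + 0.616161) = 5 * 1.616161 = 8.080805, which rounds to 8.0808.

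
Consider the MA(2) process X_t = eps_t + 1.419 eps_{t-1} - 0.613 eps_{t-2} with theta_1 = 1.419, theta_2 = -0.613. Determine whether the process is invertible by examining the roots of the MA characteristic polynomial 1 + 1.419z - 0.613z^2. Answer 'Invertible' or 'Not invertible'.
\text{Not invertible}

The MA(q) characteristic polynomial is P(z) = 1 + 1.419z - 0.613z^2.
Invertibility requires all roots to lie outside the unit circle, i.e. |z| > 1 for every root.
Set 1 + (1.419) z + (-0.613) z^2 = 0, i.e. a z^2 + b z + c = 0 with a = -0.613, b = 1.419, c = 1.
Discriminant D = b^2 - 4ac = (1.419)^2 - 4*(-0.613)*1 = 2.013561 - (-2.452) = 4.465561.
D >= 0, so the roots are real: z = (-b +/- sqrt(D)) / (2a) = (-1.419 +/- 2.113187) / (-1.226).
  z_1 = (-1.419 + 2.113187) / (-1.226) = -0.5662,   |z_1| = 0.5662.
  z_2 = (-1.419 - 2.113187) / (-1.226) = 2.8811,   |z_2| = 2.8811.
Moduli of all roots: 0.5662, 2.8811.
All moduli strictly greater than 1? No.
Verdict: Not invertible.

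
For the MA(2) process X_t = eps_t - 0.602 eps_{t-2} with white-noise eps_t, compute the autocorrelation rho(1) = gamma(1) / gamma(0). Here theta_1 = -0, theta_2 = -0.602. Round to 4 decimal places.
\rho(1) = 0.0000

For an MA(q) process with theta_0 = 1, the autocovariance is
  gamma(k) = sigma^2 * sum_{i=0..q-k} theta_i * theta_{i+k},
and rho(k) = gamma(k) / gamma(0). Sigma^2 cancels.
  numerator   = (1)*(-0) + (-0)*(-0.602) = 0.
  denominator = (1)^2 + (-0)^2 + (-0.602)^2 = 1.362404.
  rho(1) = 0 / 1.362404 = 0.0000.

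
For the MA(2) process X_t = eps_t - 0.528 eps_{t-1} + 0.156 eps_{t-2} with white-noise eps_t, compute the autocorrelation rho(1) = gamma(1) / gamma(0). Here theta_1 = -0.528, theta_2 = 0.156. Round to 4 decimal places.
\rho(1) = -0.4684

For an MA(q) process with theta_0 = 1, the autocovariance is
  gamma(k) = sigma^2 * sum_{i=0..q-k} theta_i * theta_{i+k},
and rho(k) = gamma(k) / gamma(0). Sigma^2 cancels.
  numerator   = (1)*(-0.528) + (-0.528)*(0.156) = -0.610368.
  denominator = (1)^2 + (-0.528)^2 + (0.156)^2 = 1.30312.
  rho(1) = -0.610368 / 1.30312 = -0.4684.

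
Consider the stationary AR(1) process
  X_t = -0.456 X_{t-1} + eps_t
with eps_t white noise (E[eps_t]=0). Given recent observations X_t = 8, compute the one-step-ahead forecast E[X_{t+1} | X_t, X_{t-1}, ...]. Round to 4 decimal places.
E[X_{t+1} \mid \mathcal F_t] = -3.6480

For an AR(p) model X_t = c + sum_i phi_i X_{t-i} + eps_t, the
one-step-ahead conditional mean is
  E[X_{t+1} | X_t, ...] = c + sum_i phi_i X_{t+1-i}.
Substitute known values:
  E[X_{t+1} | ...] = (-0.456) * (8)
                   = -3.6480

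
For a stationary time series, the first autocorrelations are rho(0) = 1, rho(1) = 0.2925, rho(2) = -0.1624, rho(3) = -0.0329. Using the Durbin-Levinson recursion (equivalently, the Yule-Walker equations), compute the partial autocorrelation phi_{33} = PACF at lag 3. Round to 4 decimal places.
\phi_{33} = 0.1261

The PACF at lag k is phi_{kk}, the last component of the solution
to the Yule-Walker system G_k phi = r_k where
  (G_k)_{ij} = rho(|i - j|), (r_k)_i = rho(i), i,j = 1..k.
Equivalently, Durbin-Levinson gives phi_{kk} iteratively:
  phi_{11} = rho(1)
  phi_{kk} = [rho(k) - sum_{j=1..k-1} phi_{k-1,j} rho(k-j)]
            / [1 - sum_{j=1..k-1} phi_{k-1,j} rho(j)],
  phi_{k,j} = phi_{k-1,j} - phi_{kk} phi_{k-1,k-j},  j = 1..k-1.
Step k = 1:
  phi_11 = rho(1) = 0.2925.
Step k = 2:
  phi_22 = [rho(2) - phi_11 rho(1)] / [1 - phi_11 rho(1)] = [-0.1624 - (0.2925)(0.2925)] / [1 - (0.2925)(0.2925)]
         = -0.24795625 / 0.91444375 = -0.271155.
  Update: phi_21 = phi_11 - phi_22 phi_11 = 0.2925 - (-0.271155)(0.2925) = 0.371813.
Step k = 3:
  phi_33 = [rho(3) - phi_21 rho(2) - phi_22 rho(1)] / [1 - phi_21 rho(1) - phi_22 rho(2)]
    numerator   = -0.0329 - (0.371813)(-0.1624) - (-0.271155)(0.2925) = 0.10679534
    denominator = 1 - (0.371813)(0.2925) - (-0.271155)(-0.1624) = 0.8472091
  phi_33 = 0.10679534 / 0.8472091 = 0.1261.
Therefore phi_{33} = 0.1261.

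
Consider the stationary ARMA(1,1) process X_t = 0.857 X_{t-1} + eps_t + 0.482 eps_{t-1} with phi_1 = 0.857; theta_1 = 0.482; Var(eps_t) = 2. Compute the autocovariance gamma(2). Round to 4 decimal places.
\gamma(2) = 12.2126

Multiply the model equation by X_{t-k} and take expectations. With theta_0 = psi_0 = 1 and psi_j the MA(infinity) weights, this gives
  gamma(k) - sum_i phi_i gamma(k-i) = c_k,
  c_k = sigma^2 * sum_{j=k..q} theta_j psi_{j-k}   (c_k = 0 for k > q),
using gamma(-m) = gamma(m).
psi-weights needed (psi_j = theta_j + sum_i phi_i psi_{j-i}):
  psi_1 = theta_1 + phi_1 = 0.482 + (0.857) = 1.339
Right-hand sides:
  c_0 = sigma^2 (1 + theta_1 psi_1) = 2 * (1 + (0.482)(1.339)) = 2 * 1.645398 = 3.290796
  c_1 = sigma^2 theta_1 = 2 * (0.482) = 0.964
  c_2 = 0
Equations for k = 0 and k = 1 (AR order 1):
  gamma(0) = phi_1 gamma(1) + c_0
  gamma(1) = phi_1 gamma(0) + c_1
Substituting the second into the first: gamma(0) (1 - phi_1^2) = c_0 + phi_1 c_1, so
  gamma(0) = (c_0 + phi_1 c_1) / (1 - phi_1^2) = (3.290796 + (0.857)(0.964)) / (1 - (0.857)^2) = 4.116944 / 0.265551 = 15.503402.
  gamma(1) = phi_1 gamma(0) + c_1 = (0.857)(15.503402) + (0.964) = 14.250416.
For k = 2 (> q): gamma(2) = phi_1 gamma(1) = (0.857)(14.250416) = 12.212606.
Therefore gamma(2) = 12.2126 (to 4 decimal places).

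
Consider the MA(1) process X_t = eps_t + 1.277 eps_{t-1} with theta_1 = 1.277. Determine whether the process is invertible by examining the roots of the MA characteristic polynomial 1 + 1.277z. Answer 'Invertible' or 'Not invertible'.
\text{Not invertible}

The MA(q) characteristic polynomial is P(z) = 1 + 1.277z.
Invertibility requires all roots to lie outside the unit circle, i.e. |z| > 1 for every root.
This is linear in z: 1 + (1.277) z = 0  =>  z = -1/(1.277) = -0.783085,  |z| = 0.783085.
Moduli of all roots: 0.7831.
All moduli strictly greater than 1? No.
Verdict: Not invertible.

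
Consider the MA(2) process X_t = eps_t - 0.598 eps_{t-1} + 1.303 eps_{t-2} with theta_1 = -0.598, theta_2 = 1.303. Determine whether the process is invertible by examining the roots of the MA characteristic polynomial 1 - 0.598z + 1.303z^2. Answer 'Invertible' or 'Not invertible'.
\text{Not invertible}

The MA(q) characteristic polynomial is P(z) = 1 - 0.598z + 1.303z^2.
Invertibility requires all roots to lie outside the unit circle, i.e. |z| > 1 for every root.
Set 1 + (-0.598) z + (1.303) z^2 = 0, i.e. a z^2 + b z + c = 0 with a = 1.303, b = -0.598, c = 1.
Discriminant D = b^2 - 4ac = (-0.598)^2 - 4*(1.303)*1 = 0.357604 - (5.212) = -4.854396.
D < 0, so the roots are the complex-conjugate pair z = (-b +/- i sqrt(-D)) / (2a) = 0.2295 +/- 0.8455i.
For a conjugate pair |z|^2 = z * conj(z) = (product of roots) = c/a = 1/(1.303) = 0.76746, so |z| = sqrt(0.76746) = 0.876 for both roots.
Moduli of all roots: 0.8760, 0.8760.
All moduli strictly greater than 1? No.
Verdict: Not invertible.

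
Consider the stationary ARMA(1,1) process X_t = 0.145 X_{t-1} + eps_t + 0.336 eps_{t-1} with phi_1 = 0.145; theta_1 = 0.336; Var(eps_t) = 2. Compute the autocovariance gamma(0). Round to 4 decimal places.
\gamma(0) = 2.4727

Multiply the model equation by X_{t-k} and take expectations. With theta_0 = psi_0 = 1 and psi_j the MA(infinity) weights, this gives
  gamma(k) - sum_i phi_i gamma(k-i) = c_k,
  c_k = sigma^2 * sum_{j=k..q} theta_j psi_{j-k}   (c_k = 0 for k > q),
using gamma(-m) = gamma(m).
psi-weights needed (psi_j = theta_j + sum_i phi_i psi_{j-i}):
  psi_1 = theta_1 + phi_1 = 0.336 + (0.145) = 0.481
Right-hand sides:
  c_0 = sigma^2 (1 + theta_1 psi_1) = 2 * (1 + (0.336)(0.481)) = 2 * 1.161616 = 2.323232
  c_1 = sigma^2 theta_1 = 2 * (0.336) = 0.672
  c_2 = 0
Equations for k = 0 and k = 1 (AR order 1):
  gamma(0) = phi_1 gamma(1) + c_0
  gamma(1) = phi_1 gamma(0) + c_1
Substituting the second into the first: gamma(0) (1 - phi_1^2) = c_0 + phi_1 c_1, so
  gamma(0) = (c_0 + phi_1 c_1) / (1 - phi_1^2) = (2.323232 + (0.145)(0.672)) / (1 - (0.145)^2) = 2.420672 / 0.978975 = 2.47266.
Therefore gamma(0) = 2.4727 (to 4 decimal places).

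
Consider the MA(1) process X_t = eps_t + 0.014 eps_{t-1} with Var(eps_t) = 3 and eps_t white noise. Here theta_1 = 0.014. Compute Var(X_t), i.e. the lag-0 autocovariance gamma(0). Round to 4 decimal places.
\gamma(0) = 3.0006

For an MA(q) process X_t = eps_t + sum_i theta_i eps_{t-i} with
Var(eps_t) = sigma^2, the variance is
  gamma(0) = sigma^2 * (1 + sum_i theta_i^2).
  sum_i theta_i^2 = (0.014)^2 = 0.000196.
  gamma(0) = 3 * (1 + 0.000196) = 3 * 1.000196 = 3.000588, which rounds to 3.0006.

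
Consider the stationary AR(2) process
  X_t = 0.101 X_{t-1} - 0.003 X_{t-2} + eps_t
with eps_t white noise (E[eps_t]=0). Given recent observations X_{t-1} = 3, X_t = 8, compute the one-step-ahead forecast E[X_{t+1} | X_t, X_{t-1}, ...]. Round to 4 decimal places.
E[X_{t+1} \mid \mathcal F_t] = 0.7990

For an AR(p) model X_t = c + sum_i phi_i X_{t-i} + eps_t, the
one-step-ahead conditional mean is
  E[X_{t+1} | X_t, ...] = c + sum_i phi_i X_{t+1-i}.
Substitute known values:
  E[X_{t+1} | ...] = (0.101) * (8) + (-0.003) * (3)
                   = 0.7990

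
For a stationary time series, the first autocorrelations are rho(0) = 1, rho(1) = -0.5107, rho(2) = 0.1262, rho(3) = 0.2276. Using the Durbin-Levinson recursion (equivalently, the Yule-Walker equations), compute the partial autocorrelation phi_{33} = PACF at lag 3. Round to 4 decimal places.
\phi_{33} = 0.2949

The PACF at lag k is phi_{kk}, the last component of the solution
to the Yule-Walker system G_k phi = r_k where
  (G_k)_{ij} = rho(|i - j|), (r_k)_i = rho(i), i,j = 1..k.
Equivalently, Durbin-Levinson gives phi_{kk} iteratively:
  phi_{11} = rho(1)
  phi_{kk} = [rho(k) - sum_{j=1..k-1} phi_{k-1,j} rho(k-j)]
            / [1 - sum_{j=1..k-1} phi_{k-1,j} rho(j)],
  phi_{k,j} = phi_{k-1,j} - phi_{kk} phi_{k-1,k-j},  j = 1..k-1.
Step k = 1:
  phi_11 = rho(1) = -0.5107.
Step k = 2:
  phi_22 = [rho(2) - phi_11 rho(1)] / [1 - phi_11 rho(1)] = [0.1262 - (-0.5107)(-0.5107)] / [1 - (-0.5107)(-0.5107)]
         = -0.13461449 / 0.73918551 = -0.182112.
  Update: phi_21 = phi_11 - phi_22 phi_11 = -0.5107 - (-0.182112)(-0.5107) = -0.603705.
Step k = 3:
  phi_33 = [rho(3) - phi_21 rho(2) - phi_22 rho(1)] / [1 - phi_21 rho(1) - phi_22 rho(2)]
    numerator   = 0.2276 - (-0.603705)(0.1262) - (-0.182112)(-0.5107) = 0.21078296
    denominator = 1 - (-0.603705)(-0.5107) - (-0.182112)(0.1262) = 0.71467061
  phi_33 = 0.21078296 / 0.71467061 = 0.2949.
Therefore phi_{33} = 0.2949.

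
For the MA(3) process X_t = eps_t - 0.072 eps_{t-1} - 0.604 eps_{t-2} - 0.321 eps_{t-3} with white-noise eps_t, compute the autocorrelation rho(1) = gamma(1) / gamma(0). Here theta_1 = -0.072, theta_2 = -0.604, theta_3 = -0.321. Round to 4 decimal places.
\rho(1) = 0.1123

For an MA(q) process with theta_0 = 1, the autocovariance is
  gamma(k) = sigma^2 * sum_{i=0..q-k} theta_i * theta_{i+k},
and rho(k) = gamma(k) / gamma(0). Sigma^2 cancels.
  numerator   = (1)*(-0.072) + (-0.072)*(-0.604) + (-0.604)*(-0.321) = 0.165372.
  denominator = (1)^2 + (-0.072)^2 + (-0.604)^2 + (-0.321)^2 = 1.473041.
  rho(1) = 0.165372 / 1.473041 = 0.1123.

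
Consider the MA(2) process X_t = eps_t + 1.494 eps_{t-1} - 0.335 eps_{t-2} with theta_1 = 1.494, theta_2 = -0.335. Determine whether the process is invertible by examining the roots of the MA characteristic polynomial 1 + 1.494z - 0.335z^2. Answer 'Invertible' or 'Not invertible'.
\text{Not invertible}

The MA(q) characteristic polynomial is P(z) = 1 + 1.494z - 0.335z^2.
Invertibility requires all roots to lie outside the unit circle, i.e. |z| > 1 for every root.
Set 1 + (1.494) z + (-0.335) z^2 = 0, i.e. a z^2 + b z + c = 0 with a = -0.335, b = 1.494, c = 1.
Discriminant D = b^2 - 4ac = (1.494)^2 - 4*(-0.335)*1 = 2.232036 - (-1.34) = 3.572036.
D >= 0, so the roots are real: z = (-b +/- sqrt(D)) / (2a) = (-1.494 +/- 1.889983) / (-0.67).
  z_1 = (-1.494 + 1.889983) / (-0.67) = -0.591,   |z_1| = 0.591.
  z_2 = (-1.494 - 1.889983) / (-0.67) = 5.0507,   |z_2| = 5.0507.
Moduli of all roots: 0.5910, 5.0507.
All moduli strictly greater than 1? No.
Verdict: Not invertible.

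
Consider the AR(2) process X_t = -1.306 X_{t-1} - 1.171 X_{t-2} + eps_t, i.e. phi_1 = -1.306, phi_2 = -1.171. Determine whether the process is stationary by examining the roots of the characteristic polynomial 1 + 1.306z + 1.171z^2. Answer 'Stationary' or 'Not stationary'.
\text{Not stationary}

The AR(p) characteristic polynomial is P(z) = 1 + 1.306z + 1.171z^2.
Stationarity requires all roots to lie outside the unit circle, i.e. |z| > 1 for every root.
Set 1 + (1.306) z + (1.171) z^2 = 0, i.e. a z^2 + b z + c = 0 with a = 1.171, b = 1.306, c = 1.
Discriminant D = b^2 - 4ac = (1.306)^2 - 4*(1.171)*1 = 1.705636 - (4.684) = -2.978364.
D < 0, so the roots are the complex-conjugate pair z = (-b +/- i sqrt(-D)) / (2a) = -0.5576 +/- 0.7369i.
For a conjugate pair |z|^2 = z * conj(z) = (product of roots) = c/a = 1/(1.171) = 0.853971, so |z| = sqrt(0.853971) = 0.9241 for both roots.
Moduli of all roots: 0.9241, 0.9241.
All moduli strictly greater than 1? No.
Verdict: Not stationary.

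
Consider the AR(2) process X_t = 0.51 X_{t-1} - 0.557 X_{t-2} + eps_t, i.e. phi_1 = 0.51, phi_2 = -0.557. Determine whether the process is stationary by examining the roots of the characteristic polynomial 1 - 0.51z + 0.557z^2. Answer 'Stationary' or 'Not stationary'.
\text{Stationary}

The AR(p) characteristic polynomial is P(z) = 1 - 0.51z + 0.557z^2.
Stationarity requires all roots to lie outside the unit circle, i.e. |z| > 1 for every root.
Set 1 + (-0.51) z + (0.557) z^2 = 0, i.e. a z^2 + b z + c = 0 with a = 0.557, b = -0.51, c = 1.
Discriminant D = b^2 - 4ac = (-0.51)^2 - 4*(0.557)*1 = 0.2601 - (2.228) = -1.9679.
D < 0, so the roots are the complex-conjugate pair z = (-b +/- i sqrt(-D)) / (2a) = 0.4578 +/- 1.2593i.
For a conjugate pair |z|^2 = z * conj(z) = (product of roots) = c/a = 1/(0.557) = 1.795332, so |z| = sqrt(1.795332) = 1.3399 for both roots.
Moduli of all roots: 1.3399, 1.3399.
All moduli strictly greater than 1? Yes.
Verdict: Stationary.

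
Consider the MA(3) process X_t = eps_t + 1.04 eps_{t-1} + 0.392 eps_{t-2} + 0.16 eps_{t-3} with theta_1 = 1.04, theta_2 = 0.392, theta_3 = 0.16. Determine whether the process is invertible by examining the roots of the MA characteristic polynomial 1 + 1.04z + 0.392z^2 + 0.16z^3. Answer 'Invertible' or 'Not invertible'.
\text{Invertible}

The MA(q) characteristic polynomial is P(z) = 1 + 1.04z + 0.392z^2 + 0.16z^3.
Invertibility requires all roots to lie outside the unit circle, i.e. |z| > 1 for every root.
Degree 3: look for a simple real root z0 first, then factor out (1 - z/z0) and solve the remaining quadratic.
Testing z0 = -1.25: P(-1.25) = 1 + (1.04)(-1.25) + (0.392)(-1.25)^2 + (0.16)(-1.25)^3
  = 1 + (-1.3) + (0.6125) + (-0.3125) = 0.  So z_0 = -1.25 is a root, |z_0| = 1.25.
Divide out the factor (1 + 0.8 z) = (1 - z/z0) (since 1/z0 = -0.8):
  P(z) = (1 + 0.8 z)(1 + (0.24) z + (0.2) z^2)
  [check: z-coef 0.24 - (-0.8) = 1.04; z^2-coef 0.2 - (-0.8)(0.24) = 0.392; z^3-coef -(-0.8)(0.2) = 0.16.]
Remaining roots from the quadratic factor 1 + (0.24) z + (0.2) z^2:
  Set 1 + (0.24) z + (0.2) z^2 = 0, i.e. a z^2 + b z + c = 0 with a = 0.2, b = 0.24, c = 1.
  Discriminant D = b^2 - 4ac = (0.24)^2 - 4*(0.2)*1 = 0.0576 - (0.8) = -0.7424.
  D < 0, so the roots are the complex-conjugate pair z = (-b +/- i sqrt(-D)) / (2a) = -0.6 +/- 2.1541i.
  For a conjugate pair |z|^2 = z * conj(z) = (product of roots) = c/a = 1/(0.2) = 5, so |z| = sqrt(5) = 2.2361 for both roots.
Moduli of all roots: 1.2500, 2.2361, 2.2361.
All moduli strictly greater than 1? Yes.
Verdict: Invertible.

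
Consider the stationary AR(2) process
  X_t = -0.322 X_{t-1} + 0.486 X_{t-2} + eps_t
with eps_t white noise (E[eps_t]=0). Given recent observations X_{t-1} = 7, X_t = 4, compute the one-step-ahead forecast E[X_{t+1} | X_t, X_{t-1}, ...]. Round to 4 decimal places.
E[X_{t+1} \mid \mathcal F_t] = 2.1140

For an AR(p) model X_t = c + sum_i phi_i X_{t-i} + eps_t, the
one-step-ahead conditional mean is
  E[X_{t+1} | X_t, ...] = c + sum_i phi_i X_{t+1-i}.
Substitute known values:
  E[X_{t+1} | ...] = (-0.322) * (4) + (0.486) * (7)
                   = 2.1140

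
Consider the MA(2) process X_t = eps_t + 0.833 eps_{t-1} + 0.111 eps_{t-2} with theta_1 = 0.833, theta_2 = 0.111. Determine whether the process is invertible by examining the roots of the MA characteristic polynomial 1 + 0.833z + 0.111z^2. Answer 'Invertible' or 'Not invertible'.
\text{Invertible}

The MA(q) characteristic polynomial is P(z) = 1 + 0.833z + 0.111z^2.
Invertibility requires all roots to lie outside the unit circle, i.e. |z| > 1 for every root.
Set 1 + (0.833) z + (0.111) z^2 = 0, i.e. a z^2 + b z + c = 0 with a = 0.111, b = 0.833, c = 1.
Discriminant D = b^2 - 4ac = (0.833)^2 - 4*(0.111)*1 = 0.693889 - (0.444) = 0.249889.
D >= 0, so the roots are real: z = (-b +/- sqrt(D)) / (2a) = (-0.833 +/- 0.499889) / (0.222).
  z_1 = (-0.833 + 0.499889) / (0.222) = -1.5005,   |z_1| = 1.5005.
  z_2 = (-0.833 - 0.499889) / (0.222) = -6.004,   |z_2| = 6.004.
Moduli of all roots: 1.5005, 6.0040.
All moduli strictly greater than 1? Yes.
Verdict: Invertible.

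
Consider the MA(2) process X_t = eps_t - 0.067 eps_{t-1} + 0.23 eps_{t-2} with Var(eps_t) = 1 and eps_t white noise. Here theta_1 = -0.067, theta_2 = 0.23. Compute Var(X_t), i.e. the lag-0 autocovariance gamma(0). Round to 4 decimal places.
\gamma(0) = 1.0574

For an MA(q) process X_t = eps_t + sum_i theta_i eps_{t-i} with
Var(eps_t) = sigma^2, the variance is
  gamma(0) = sigma^2 * (1 + sum_i theta_i^2).
  sum_i theta_i^2 = (-0.067)^2 + (0.23)^2 = 0.004489 + 0.0529 = 0.057389.
  gamma(0) = 1 * (1 + 0.057389) = 1 * 1.057389 = 1.057389, which rounds to 1.0574.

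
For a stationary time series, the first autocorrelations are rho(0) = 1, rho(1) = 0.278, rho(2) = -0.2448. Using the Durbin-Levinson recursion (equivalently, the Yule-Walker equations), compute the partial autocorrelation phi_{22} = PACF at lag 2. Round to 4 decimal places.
\phi_{22} = -0.3491

The PACF at lag k is phi_{kk}, the last component of the solution
to the Yule-Walker system G_k phi = r_k where
  (G_k)_{ij} = rho(|i - j|), (r_k)_i = rho(i), i,j = 1..k.
Equivalently, Durbin-Levinson gives phi_{kk} iteratively:
  phi_{11} = rho(1)
  phi_{kk} = [rho(k) - sum_{j=1..k-1} phi_{k-1,j} rho(k-j)]
            / [1 - sum_{j=1..k-1} phi_{k-1,j} rho(j)],
  phi_{k,j} = phi_{k-1,j} - phi_{kk} phi_{k-1,k-j},  j = 1..k-1.
Step k = 1:
  phi_11 = rho(1) = 0.278.
Step k = 2:
  phi_22 = [rho(2) - phi_11 rho(1)] / [1 - phi_11 rho(1)] = [-0.2448 - (0.278)(0.278)] / [1 - (0.278)(0.278)]
         = -0.322084 / 0.922716 = -0.3491.
Therefore phi_{22} = -0.3491.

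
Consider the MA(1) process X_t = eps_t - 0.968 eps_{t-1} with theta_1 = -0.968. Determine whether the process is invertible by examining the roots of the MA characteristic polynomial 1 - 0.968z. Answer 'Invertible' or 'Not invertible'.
\text{Invertible}

The MA(q) characteristic polynomial is P(z) = 1 - 0.968z.
Invertibility requires all roots to lie outside the unit circle, i.e. |z| > 1 for every root.
This is linear in z: 1 + (-0.968) z = 0  =>  z = -1/(-0.968) = 1.033058,  |z| = 1.033058.
Moduli of all roots: 1.0331.
All moduli strictly greater than 1? Yes.
Verdict: Invertible.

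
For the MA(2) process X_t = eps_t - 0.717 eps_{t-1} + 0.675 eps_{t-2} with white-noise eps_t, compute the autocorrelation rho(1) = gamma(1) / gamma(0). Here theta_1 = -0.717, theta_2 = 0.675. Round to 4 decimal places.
\rho(1) = -0.6097

For an MA(q) process with theta_0 = 1, the autocovariance is
  gamma(k) = sigma^2 * sum_{i=0..q-k} theta_i * theta_{i+k},
and rho(k) = gamma(k) / gamma(0). Sigma^2 cancels.
  numerator   = (1)*(-0.717) + (-0.717)*(0.675) = -1.200975.
  denominator = (1)^2 + (-0.717)^2 + (0.675)^2 = 1.969714.
  rho(1) = -1.200975 / 1.969714 = -0.6097.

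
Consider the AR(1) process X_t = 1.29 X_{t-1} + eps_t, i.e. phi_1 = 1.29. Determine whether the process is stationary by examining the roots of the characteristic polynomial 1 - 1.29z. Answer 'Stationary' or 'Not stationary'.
\text{Not stationary}

The AR(p) characteristic polynomial is P(z) = 1 - 1.29z.
Stationarity requires all roots to lie outside the unit circle, i.e. |z| > 1 for every root.
This is linear in z: 1 + (-1.29) z = 0  =>  z = -1/(-1.29) = 0.775194,  |z| = 0.775194.
Moduli of all roots: 0.7752.
All moduli strictly greater than 1? No.
Verdict: Not stationary.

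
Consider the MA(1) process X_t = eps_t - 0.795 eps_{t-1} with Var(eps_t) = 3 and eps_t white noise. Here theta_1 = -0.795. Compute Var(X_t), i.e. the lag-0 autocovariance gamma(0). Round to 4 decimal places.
\gamma(0) = 4.8961

For an MA(q) process X_t = eps_t + sum_i theta_i eps_{t-i} with
Var(eps_t) = sigma^2, the variance is
  gamma(0) = sigma^2 * (1 + sum_i theta_i^2).
  sum_i theta_i^2 = (-0.795)^2 = 0.632025.
  gamma(0) = 3 * (1 + 0.632025) = 3 * 1.632025 = 4.896075, which rounds to 4.8961.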